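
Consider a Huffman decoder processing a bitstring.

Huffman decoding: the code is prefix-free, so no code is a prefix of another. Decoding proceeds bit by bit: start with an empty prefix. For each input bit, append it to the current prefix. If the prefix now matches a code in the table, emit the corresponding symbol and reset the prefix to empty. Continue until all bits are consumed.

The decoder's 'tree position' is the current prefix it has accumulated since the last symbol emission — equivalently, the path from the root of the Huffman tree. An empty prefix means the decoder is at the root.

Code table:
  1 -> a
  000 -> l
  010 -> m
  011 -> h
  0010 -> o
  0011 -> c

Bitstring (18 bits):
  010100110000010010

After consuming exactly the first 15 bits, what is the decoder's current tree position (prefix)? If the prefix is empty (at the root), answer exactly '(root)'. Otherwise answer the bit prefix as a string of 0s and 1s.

Bit 0: prefix='0' (no match yet)
Bit 1: prefix='01' (no match yet)
Bit 2: prefix='010' -> emit 'm', reset
Bit 3: prefix='1' -> emit 'a', reset
Bit 4: prefix='0' (no match yet)
Bit 5: prefix='00' (no match yet)
Bit 6: prefix='001' (no match yet)
Bit 7: prefix='0011' -> emit 'c', reset
Bit 8: prefix='0' (no match yet)
Bit 9: prefix='00' (no match yet)
Bit 10: prefix='000' -> emit 'l', reset
Bit 11: prefix='0' (no match yet)
Bit 12: prefix='00' (no match yet)
Bit 13: prefix='001' (no match yet)
Bit 14: prefix='0010' -> emit 'o', reset

Answer: (root)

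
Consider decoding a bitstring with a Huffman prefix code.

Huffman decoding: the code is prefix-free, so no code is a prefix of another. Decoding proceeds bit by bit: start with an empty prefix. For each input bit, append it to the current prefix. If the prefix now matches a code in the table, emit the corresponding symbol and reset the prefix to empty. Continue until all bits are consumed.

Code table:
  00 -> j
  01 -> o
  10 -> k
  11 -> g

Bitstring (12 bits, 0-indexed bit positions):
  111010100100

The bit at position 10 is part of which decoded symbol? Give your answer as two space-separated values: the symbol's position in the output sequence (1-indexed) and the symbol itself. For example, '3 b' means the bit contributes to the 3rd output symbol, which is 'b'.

Answer: 6 j

Derivation:
Bit 0: prefix='1' (no match yet)
Bit 1: prefix='11' -> emit 'g', reset
Bit 2: prefix='1' (no match yet)
Bit 3: prefix='10' -> emit 'k', reset
Bit 4: prefix='1' (no match yet)
Bit 5: prefix='10' -> emit 'k', reset
Bit 6: prefix='1' (no match yet)
Bit 7: prefix='10' -> emit 'k', reset
Bit 8: prefix='0' (no match yet)
Bit 9: prefix='01' -> emit 'o', reset
Bit 10: prefix='0' (no match yet)
Bit 11: prefix='00' -> emit 'j', reset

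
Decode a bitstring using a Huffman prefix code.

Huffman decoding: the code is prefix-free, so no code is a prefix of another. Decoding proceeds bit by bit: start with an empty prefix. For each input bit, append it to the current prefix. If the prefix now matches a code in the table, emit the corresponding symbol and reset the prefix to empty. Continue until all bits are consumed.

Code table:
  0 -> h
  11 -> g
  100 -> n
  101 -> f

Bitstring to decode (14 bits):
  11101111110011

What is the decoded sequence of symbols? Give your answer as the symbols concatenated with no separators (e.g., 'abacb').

Answer: gfggng

Derivation:
Bit 0: prefix='1' (no match yet)
Bit 1: prefix='11' -> emit 'g', reset
Bit 2: prefix='1' (no match yet)
Bit 3: prefix='10' (no match yet)
Bit 4: prefix='101' -> emit 'f', reset
Bit 5: prefix='1' (no match yet)
Bit 6: prefix='11' -> emit 'g', reset
Bit 7: prefix='1' (no match yet)
Bit 8: prefix='11' -> emit 'g', reset
Bit 9: prefix='1' (no match yet)
Bit 10: prefix='10' (no match yet)
Bit 11: prefix='100' -> emit 'n', reset
Bit 12: prefix='1' (no match yet)
Bit 13: prefix='11' -> emit 'g', reset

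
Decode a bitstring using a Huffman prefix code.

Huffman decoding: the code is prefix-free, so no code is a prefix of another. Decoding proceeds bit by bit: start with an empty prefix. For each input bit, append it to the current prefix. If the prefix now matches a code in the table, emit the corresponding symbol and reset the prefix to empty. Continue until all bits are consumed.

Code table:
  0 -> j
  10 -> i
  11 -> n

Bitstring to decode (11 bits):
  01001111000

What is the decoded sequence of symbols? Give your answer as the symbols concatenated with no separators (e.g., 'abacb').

Answer: jijnnjjj

Derivation:
Bit 0: prefix='0' -> emit 'j', reset
Bit 1: prefix='1' (no match yet)
Bit 2: prefix='10' -> emit 'i', reset
Bit 3: prefix='0' -> emit 'j', reset
Bit 4: prefix='1' (no match yet)
Bit 5: prefix='11' -> emit 'n', reset
Bit 6: prefix='1' (no match yet)
Bit 7: prefix='11' -> emit 'n', reset
Bit 8: prefix='0' -> emit 'j', reset
Bit 9: prefix='0' -> emit 'j', reset
Bit 10: prefix='0' -> emit 'j', reset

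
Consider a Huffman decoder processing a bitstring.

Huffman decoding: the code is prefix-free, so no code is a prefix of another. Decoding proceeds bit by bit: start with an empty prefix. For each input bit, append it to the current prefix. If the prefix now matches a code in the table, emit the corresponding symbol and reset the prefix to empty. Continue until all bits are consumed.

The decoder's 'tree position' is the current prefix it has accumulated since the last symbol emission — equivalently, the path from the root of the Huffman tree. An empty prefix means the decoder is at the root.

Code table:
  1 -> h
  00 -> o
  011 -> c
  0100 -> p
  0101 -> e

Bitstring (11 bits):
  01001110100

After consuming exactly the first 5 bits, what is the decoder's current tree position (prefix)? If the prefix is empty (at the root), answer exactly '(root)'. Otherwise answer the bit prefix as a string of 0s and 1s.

Bit 0: prefix='0' (no match yet)
Bit 1: prefix='01' (no match yet)
Bit 2: prefix='010' (no match yet)
Bit 3: prefix='0100' -> emit 'p', reset
Bit 4: prefix='1' -> emit 'h', reset

Answer: (root)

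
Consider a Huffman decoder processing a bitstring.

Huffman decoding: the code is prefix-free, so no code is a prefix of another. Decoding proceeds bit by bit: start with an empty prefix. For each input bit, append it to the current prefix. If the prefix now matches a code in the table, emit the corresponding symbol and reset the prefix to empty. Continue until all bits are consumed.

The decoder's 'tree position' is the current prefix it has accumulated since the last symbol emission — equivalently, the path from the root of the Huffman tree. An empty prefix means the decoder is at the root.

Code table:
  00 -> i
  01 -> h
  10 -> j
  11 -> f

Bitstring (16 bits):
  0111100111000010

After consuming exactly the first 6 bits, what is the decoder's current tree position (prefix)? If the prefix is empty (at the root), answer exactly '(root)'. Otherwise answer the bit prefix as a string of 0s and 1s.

Bit 0: prefix='0' (no match yet)
Bit 1: prefix='01' -> emit 'h', reset
Bit 2: prefix='1' (no match yet)
Bit 3: prefix='11' -> emit 'f', reset
Bit 4: prefix='1' (no match yet)
Bit 5: prefix='10' -> emit 'j', reset

Answer: (root)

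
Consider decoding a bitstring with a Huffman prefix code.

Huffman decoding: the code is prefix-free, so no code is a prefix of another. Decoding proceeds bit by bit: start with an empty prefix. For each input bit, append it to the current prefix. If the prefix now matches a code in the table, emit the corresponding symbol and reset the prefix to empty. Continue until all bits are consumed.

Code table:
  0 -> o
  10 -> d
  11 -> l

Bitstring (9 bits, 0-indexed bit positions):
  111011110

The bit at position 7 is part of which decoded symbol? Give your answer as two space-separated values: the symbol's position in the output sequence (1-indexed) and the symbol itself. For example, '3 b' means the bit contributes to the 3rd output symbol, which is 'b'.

Bit 0: prefix='1' (no match yet)
Bit 1: prefix='11' -> emit 'l', reset
Bit 2: prefix='1' (no match yet)
Bit 3: prefix='10' -> emit 'd', reset
Bit 4: prefix='1' (no match yet)
Bit 5: prefix='11' -> emit 'l', reset
Bit 6: prefix='1' (no match yet)
Bit 7: prefix='11' -> emit 'l', reset
Bit 8: prefix='0' -> emit 'o', reset

Answer: 4 l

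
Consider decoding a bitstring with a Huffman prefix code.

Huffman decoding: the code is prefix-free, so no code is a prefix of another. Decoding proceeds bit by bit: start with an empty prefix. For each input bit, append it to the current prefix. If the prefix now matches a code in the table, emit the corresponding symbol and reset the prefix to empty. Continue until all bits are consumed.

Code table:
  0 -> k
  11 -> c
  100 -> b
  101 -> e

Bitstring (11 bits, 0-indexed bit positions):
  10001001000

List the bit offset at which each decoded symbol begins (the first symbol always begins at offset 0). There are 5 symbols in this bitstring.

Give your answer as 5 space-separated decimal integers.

Bit 0: prefix='1' (no match yet)
Bit 1: prefix='10' (no match yet)
Bit 2: prefix='100' -> emit 'b', reset
Bit 3: prefix='0' -> emit 'k', reset
Bit 4: prefix='1' (no match yet)
Bit 5: prefix='10' (no match yet)
Bit 6: prefix='100' -> emit 'b', reset
Bit 7: prefix='1' (no match yet)
Bit 8: prefix='10' (no match yet)
Bit 9: prefix='100' -> emit 'b', reset
Bit 10: prefix='0' -> emit 'k', reset

Answer: 0 3 4 7 10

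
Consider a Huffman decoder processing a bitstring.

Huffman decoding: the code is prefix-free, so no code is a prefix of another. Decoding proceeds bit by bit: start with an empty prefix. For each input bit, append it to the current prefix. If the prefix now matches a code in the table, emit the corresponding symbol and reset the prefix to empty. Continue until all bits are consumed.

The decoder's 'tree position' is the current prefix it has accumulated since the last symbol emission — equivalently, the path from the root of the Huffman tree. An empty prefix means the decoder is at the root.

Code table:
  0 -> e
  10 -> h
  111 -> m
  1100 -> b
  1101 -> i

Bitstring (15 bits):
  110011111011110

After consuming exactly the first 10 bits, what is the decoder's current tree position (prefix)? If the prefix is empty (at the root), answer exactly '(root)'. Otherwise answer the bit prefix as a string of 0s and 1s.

Bit 0: prefix='1' (no match yet)
Bit 1: prefix='11' (no match yet)
Bit 2: prefix='110' (no match yet)
Bit 3: prefix='1100' -> emit 'b', reset
Bit 4: prefix='1' (no match yet)
Bit 5: prefix='11' (no match yet)
Bit 6: prefix='111' -> emit 'm', reset
Bit 7: prefix='1' (no match yet)
Bit 8: prefix='11' (no match yet)
Bit 9: prefix='110' (no match yet)

Answer: 110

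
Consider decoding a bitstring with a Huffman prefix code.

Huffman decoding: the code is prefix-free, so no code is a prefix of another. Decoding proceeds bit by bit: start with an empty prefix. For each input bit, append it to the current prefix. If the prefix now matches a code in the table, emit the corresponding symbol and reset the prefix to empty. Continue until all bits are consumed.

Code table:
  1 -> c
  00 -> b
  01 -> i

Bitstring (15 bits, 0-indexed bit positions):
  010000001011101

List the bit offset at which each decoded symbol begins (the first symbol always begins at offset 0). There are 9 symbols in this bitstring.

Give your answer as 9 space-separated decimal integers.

Answer: 0 2 4 6 8 9 11 12 13

Derivation:
Bit 0: prefix='0' (no match yet)
Bit 1: prefix='01' -> emit 'i', reset
Bit 2: prefix='0' (no match yet)
Bit 3: prefix='00' -> emit 'b', reset
Bit 4: prefix='0' (no match yet)
Bit 5: prefix='00' -> emit 'b', reset
Bit 6: prefix='0' (no match yet)
Bit 7: prefix='00' -> emit 'b', reset
Bit 8: prefix='1' -> emit 'c', reset
Bit 9: prefix='0' (no match yet)
Bit 10: prefix='01' -> emit 'i', reset
Bit 11: prefix='1' -> emit 'c', reset
Bit 12: prefix='1' -> emit 'c', reset
Bit 13: prefix='0' (no match yet)
Bit 14: prefix='01' -> emit 'i', reset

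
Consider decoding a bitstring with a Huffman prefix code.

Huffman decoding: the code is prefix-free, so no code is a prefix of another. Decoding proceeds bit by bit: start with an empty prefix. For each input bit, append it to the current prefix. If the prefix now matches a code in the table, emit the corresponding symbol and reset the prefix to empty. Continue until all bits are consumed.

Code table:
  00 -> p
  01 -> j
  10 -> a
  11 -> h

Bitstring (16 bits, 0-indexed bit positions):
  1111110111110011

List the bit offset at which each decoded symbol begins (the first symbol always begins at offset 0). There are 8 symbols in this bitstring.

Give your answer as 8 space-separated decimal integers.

Bit 0: prefix='1' (no match yet)
Bit 1: prefix='11' -> emit 'h', reset
Bit 2: prefix='1' (no match yet)
Bit 3: prefix='11' -> emit 'h', reset
Bit 4: prefix='1' (no match yet)
Bit 5: prefix='11' -> emit 'h', reset
Bit 6: prefix='0' (no match yet)
Bit 7: prefix='01' -> emit 'j', reset
Bit 8: prefix='1' (no match yet)
Bit 9: prefix='11' -> emit 'h', reset
Bit 10: prefix='1' (no match yet)
Bit 11: prefix='11' -> emit 'h', reset
Bit 12: prefix='0' (no match yet)
Bit 13: prefix='00' -> emit 'p', reset
Bit 14: prefix='1' (no match yet)
Bit 15: prefix='11' -> emit 'h', reset

Answer: 0 2 4 6 8 10 12 14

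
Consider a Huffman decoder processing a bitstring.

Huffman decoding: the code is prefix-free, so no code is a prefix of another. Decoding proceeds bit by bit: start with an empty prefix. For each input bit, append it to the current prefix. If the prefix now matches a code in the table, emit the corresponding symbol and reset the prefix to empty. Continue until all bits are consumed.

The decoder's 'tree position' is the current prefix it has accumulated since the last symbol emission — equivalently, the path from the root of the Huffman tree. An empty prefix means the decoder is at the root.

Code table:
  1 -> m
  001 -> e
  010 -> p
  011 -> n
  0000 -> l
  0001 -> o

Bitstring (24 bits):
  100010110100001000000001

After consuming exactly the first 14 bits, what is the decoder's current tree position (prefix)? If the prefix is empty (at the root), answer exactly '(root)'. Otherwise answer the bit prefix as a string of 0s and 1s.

Bit 0: prefix='1' -> emit 'm', reset
Bit 1: prefix='0' (no match yet)
Bit 2: prefix='00' (no match yet)
Bit 3: prefix='000' (no match yet)
Bit 4: prefix='0001' -> emit 'o', reset
Bit 5: prefix='0' (no match yet)
Bit 6: prefix='01' (no match yet)
Bit 7: prefix='011' -> emit 'n', reset
Bit 8: prefix='0' (no match yet)
Bit 9: prefix='01' (no match yet)
Bit 10: prefix='010' -> emit 'p', reset
Bit 11: prefix='0' (no match yet)
Bit 12: prefix='00' (no match yet)
Bit 13: prefix='000' (no match yet)

Answer: 000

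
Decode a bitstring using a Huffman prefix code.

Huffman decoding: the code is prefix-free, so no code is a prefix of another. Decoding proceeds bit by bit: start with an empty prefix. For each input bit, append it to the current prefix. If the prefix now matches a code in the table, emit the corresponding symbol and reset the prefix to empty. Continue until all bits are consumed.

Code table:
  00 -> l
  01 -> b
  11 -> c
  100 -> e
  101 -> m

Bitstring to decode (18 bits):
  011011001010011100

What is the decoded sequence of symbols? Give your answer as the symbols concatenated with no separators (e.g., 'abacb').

Answer: bmemlce

Derivation:
Bit 0: prefix='0' (no match yet)
Bit 1: prefix='01' -> emit 'b', reset
Bit 2: prefix='1' (no match yet)
Bit 3: prefix='10' (no match yet)
Bit 4: prefix='101' -> emit 'm', reset
Bit 5: prefix='1' (no match yet)
Bit 6: prefix='10' (no match yet)
Bit 7: prefix='100' -> emit 'e', reset
Bit 8: prefix='1' (no match yet)
Bit 9: prefix='10' (no match yet)
Bit 10: prefix='101' -> emit 'm', reset
Bit 11: prefix='0' (no match yet)
Bit 12: prefix='00' -> emit 'l', reset
Bit 13: prefix='1' (no match yet)
Bit 14: prefix='11' -> emit 'c', reset
Bit 15: prefix='1' (no match yet)
Bit 16: prefix='10' (no match yet)
Bit 17: prefix='100' -> emit 'e', reset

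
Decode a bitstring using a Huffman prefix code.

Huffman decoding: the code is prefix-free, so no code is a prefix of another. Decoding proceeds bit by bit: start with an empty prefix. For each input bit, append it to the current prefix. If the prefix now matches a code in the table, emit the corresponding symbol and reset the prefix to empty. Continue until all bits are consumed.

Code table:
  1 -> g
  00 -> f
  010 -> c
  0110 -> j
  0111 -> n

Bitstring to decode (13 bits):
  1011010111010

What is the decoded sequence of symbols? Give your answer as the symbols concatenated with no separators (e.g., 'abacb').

Answer: gjgnc

Derivation:
Bit 0: prefix='1' -> emit 'g', reset
Bit 1: prefix='0' (no match yet)
Bit 2: prefix='01' (no match yet)
Bit 3: prefix='011' (no match yet)
Bit 4: prefix='0110' -> emit 'j', reset
Bit 5: prefix='1' -> emit 'g', reset
Bit 6: prefix='0' (no match yet)
Bit 7: prefix='01' (no match yet)
Bit 8: prefix='011' (no match yet)
Bit 9: prefix='0111' -> emit 'n', reset
Bit 10: prefix='0' (no match yet)
Bit 11: prefix='01' (no match yet)
Bit 12: prefix='010' -> emit 'c', reset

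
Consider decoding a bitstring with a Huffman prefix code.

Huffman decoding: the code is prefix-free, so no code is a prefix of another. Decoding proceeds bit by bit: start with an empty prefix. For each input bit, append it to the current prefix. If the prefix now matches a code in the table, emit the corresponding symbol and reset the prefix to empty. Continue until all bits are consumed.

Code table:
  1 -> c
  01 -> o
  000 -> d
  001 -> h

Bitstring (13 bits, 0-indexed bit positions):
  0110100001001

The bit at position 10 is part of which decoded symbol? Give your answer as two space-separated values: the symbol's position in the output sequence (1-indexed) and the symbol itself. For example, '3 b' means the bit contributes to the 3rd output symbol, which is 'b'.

Answer: 6 h

Derivation:
Bit 0: prefix='0' (no match yet)
Bit 1: prefix='01' -> emit 'o', reset
Bit 2: prefix='1' -> emit 'c', reset
Bit 3: prefix='0' (no match yet)
Bit 4: prefix='01' -> emit 'o', reset
Bit 5: prefix='0' (no match yet)
Bit 6: prefix='00' (no match yet)
Bit 7: prefix='000' -> emit 'd', reset
Bit 8: prefix='0' (no match yet)
Bit 9: prefix='01' -> emit 'o', reset
Bit 10: prefix='0' (no match yet)
Bit 11: prefix='00' (no match yet)
Bit 12: prefix='001' -> emit 'h', reset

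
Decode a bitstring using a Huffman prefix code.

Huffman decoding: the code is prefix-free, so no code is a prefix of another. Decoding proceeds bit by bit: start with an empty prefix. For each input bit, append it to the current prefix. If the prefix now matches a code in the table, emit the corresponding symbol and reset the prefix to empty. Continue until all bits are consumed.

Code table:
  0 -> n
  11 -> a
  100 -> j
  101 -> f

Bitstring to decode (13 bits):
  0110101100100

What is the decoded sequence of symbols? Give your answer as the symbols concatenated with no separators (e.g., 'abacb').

Bit 0: prefix='0' -> emit 'n', reset
Bit 1: prefix='1' (no match yet)
Bit 2: prefix='11' -> emit 'a', reset
Bit 3: prefix='0' -> emit 'n', reset
Bit 4: prefix='1' (no match yet)
Bit 5: prefix='10' (no match yet)
Bit 6: prefix='101' -> emit 'f', reset
Bit 7: prefix='1' (no match yet)
Bit 8: prefix='10' (no match yet)
Bit 9: prefix='100' -> emit 'j', reset
Bit 10: prefix='1' (no match yet)
Bit 11: prefix='10' (no match yet)
Bit 12: prefix='100' -> emit 'j', reset

Answer: nanfjj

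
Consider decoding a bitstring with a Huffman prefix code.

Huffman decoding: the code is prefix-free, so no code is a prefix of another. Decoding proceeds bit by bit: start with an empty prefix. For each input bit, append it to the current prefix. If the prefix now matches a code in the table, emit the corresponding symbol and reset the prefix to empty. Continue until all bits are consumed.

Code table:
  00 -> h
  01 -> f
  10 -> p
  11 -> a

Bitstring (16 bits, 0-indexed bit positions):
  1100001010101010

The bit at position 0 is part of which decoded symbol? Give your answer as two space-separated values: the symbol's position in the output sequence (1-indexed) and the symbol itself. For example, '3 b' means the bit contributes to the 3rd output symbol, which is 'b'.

Answer: 1 a

Derivation:
Bit 0: prefix='1' (no match yet)
Bit 1: prefix='11' -> emit 'a', reset
Bit 2: prefix='0' (no match yet)
Bit 3: prefix='00' -> emit 'h', reset
Bit 4: prefix='0' (no match yet)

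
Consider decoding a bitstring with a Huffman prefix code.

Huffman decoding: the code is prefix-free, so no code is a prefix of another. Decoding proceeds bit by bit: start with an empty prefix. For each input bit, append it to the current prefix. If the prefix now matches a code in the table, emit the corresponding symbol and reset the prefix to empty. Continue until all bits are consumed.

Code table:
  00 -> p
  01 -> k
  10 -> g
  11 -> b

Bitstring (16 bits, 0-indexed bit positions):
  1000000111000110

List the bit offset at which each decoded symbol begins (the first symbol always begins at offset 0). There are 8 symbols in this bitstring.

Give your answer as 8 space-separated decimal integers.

Answer: 0 2 4 6 8 10 12 14

Derivation:
Bit 0: prefix='1' (no match yet)
Bit 1: prefix='10' -> emit 'g', reset
Bit 2: prefix='0' (no match yet)
Bit 3: prefix='00' -> emit 'p', reset
Bit 4: prefix='0' (no match yet)
Bit 5: prefix='00' -> emit 'p', reset
Bit 6: prefix='0' (no match yet)
Bit 7: prefix='01' -> emit 'k', reset
Bit 8: prefix='1' (no match yet)
Bit 9: prefix='11' -> emit 'b', reset
Bit 10: prefix='0' (no match yet)
Bit 11: prefix='00' -> emit 'p', reset
Bit 12: prefix='0' (no match yet)
Bit 13: prefix='01' -> emit 'k', reset
Bit 14: prefix='1' (no match yet)
Bit 15: prefix='10' -> emit 'g', reset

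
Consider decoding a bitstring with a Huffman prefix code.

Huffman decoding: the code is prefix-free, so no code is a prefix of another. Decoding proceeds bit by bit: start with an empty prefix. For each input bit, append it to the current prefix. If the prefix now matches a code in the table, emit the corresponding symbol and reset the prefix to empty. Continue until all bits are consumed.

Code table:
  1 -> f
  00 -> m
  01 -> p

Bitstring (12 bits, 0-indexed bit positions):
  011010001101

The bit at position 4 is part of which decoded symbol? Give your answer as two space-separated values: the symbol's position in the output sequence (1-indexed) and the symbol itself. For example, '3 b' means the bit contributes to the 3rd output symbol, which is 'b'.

Answer: 3 p

Derivation:
Bit 0: prefix='0' (no match yet)
Bit 1: prefix='01' -> emit 'p', reset
Bit 2: prefix='1' -> emit 'f', reset
Bit 3: prefix='0' (no match yet)
Bit 4: prefix='01' -> emit 'p', reset
Bit 5: prefix='0' (no match yet)
Bit 6: prefix='00' -> emit 'm', reset
Bit 7: prefix='0' (no match yet)
Bit 8: prefix='01' -> emit 'p', reset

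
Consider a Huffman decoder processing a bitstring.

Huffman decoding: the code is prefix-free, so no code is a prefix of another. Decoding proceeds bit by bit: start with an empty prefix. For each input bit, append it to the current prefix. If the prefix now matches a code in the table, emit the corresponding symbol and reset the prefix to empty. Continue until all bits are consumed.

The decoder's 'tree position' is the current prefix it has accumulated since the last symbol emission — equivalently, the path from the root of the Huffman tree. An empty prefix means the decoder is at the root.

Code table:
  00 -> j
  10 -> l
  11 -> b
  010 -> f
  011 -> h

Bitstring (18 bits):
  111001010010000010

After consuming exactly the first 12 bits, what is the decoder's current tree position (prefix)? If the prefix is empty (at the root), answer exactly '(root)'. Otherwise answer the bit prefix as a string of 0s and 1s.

Bit 0: prefix='1' (no match yet)
Bit 1: prefix='11' -> emit 'b', reset
Bit 2: prefix='1' (no match yet)
Bit 3: prefix='10' -> emit 'l', reset
Bit 4: prefix='0' (no match yet)
Bit 5: prefix='01' (no match yet)
Bit 6: prefix='010' -> emit 'f', reset
Bit 7: prefix='1' (no match yet)
Bit 8: prefix='10' -> emit 'l', reset
Bit 9: prefix='0' (no match yet)
Bit 10: prefix='01' (no match yet)
Bit 11: prefix='010' -> emit 'f', reset

Answer: (root)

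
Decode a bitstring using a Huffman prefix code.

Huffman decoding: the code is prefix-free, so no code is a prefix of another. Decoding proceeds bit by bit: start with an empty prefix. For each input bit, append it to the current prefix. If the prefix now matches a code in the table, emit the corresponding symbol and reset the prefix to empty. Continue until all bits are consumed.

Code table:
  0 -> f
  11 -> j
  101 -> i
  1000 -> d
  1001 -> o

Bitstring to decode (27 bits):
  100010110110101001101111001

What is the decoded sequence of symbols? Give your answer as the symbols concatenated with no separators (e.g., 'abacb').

Bit 0: prefix='1' (no match yet)
Bit 1: prefix='10' (no match yet)
Bit 2: prefix='100' (no match yet)
Bit 3: prefix='1000' -> emit 'd', reset
Bit 4: prefix='1' (no match yet)
Bit 5: prefix='10' (no match yet)
Bit 6: prefix='101' -> emit 'i', reset
Bit 7: prefix='1' (no match yet)
Bit 8: prefix='10' (no match yet)
Bit 9: prefix='101' -> emit 'i', reset
Bit 10: prefix='1' (no match yet)
Bit 11: prefix='10' (no match yet)
Bit 12: prefix='101' -> emit 'i', reset
Bit 13: prefix='0' -> emit 'f', reset
Bit 14: prefix='1' (no match yet)
Bit 15: prefix='10' (no match yet)
Bit 16: prefix='100' (no match yet)
Bit 17: prefix='1001' -> emit 'o', reset
Bit 18: prefix='1' (no match yet)
Bit 19: prefix='10' (no match yet)
Bit 20: prefix='101' -> emit 'i', reset
Bit 21: prefix='1' (no match yet)
Bit 22: prefix='11' -> emit 'j', reset
Bit 23: prefix='1' (no match yet)
Bit 24: prefix='10' (no match yet)
Bit 25: prefix='100' (no match yet)
Bit 26: prefix='1001' -> emit 'o', reset

Answer: diiifoijo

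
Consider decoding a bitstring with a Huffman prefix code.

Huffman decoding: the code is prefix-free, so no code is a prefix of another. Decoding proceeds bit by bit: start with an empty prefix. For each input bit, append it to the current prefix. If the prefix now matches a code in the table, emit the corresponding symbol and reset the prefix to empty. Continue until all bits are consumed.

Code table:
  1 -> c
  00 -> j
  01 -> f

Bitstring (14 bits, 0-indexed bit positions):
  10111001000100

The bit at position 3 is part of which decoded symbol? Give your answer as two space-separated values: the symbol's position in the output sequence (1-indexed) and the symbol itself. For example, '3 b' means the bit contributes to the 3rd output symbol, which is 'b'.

Bit 0: prefix='1' -> emit 'c', reset
Bit 1: prefix='0' (no match yet)
Bit 2: prefix='01' -> emit 'f', reset
Bit 3: prefix='1' -> emit 'c', reset
Bit 4: prefix='1' -> emit 'c', reset
Bit 5: prefix='0' (no match yet)
Bit 6: prefix='00' -> emit 'j', reset
Bit 7: prefix='1' -> emit 'c', reset

Answer: 3 c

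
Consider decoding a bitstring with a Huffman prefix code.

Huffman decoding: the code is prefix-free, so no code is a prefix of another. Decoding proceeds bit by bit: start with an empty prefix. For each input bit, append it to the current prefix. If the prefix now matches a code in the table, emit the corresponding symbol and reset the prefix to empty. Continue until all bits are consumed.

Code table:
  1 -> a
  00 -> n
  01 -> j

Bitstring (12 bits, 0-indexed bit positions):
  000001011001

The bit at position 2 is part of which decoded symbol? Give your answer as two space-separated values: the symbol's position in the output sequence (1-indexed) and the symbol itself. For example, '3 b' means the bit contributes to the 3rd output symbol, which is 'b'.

Bit 0: prefix='0' (no match yet)
Bit 1: prefix='00' -> emit 'n', reset
Bit 2: prefix='0' (no match yet)
Bit 3: prefix='00' -> emit 'n', reset
Bit 4: prefix='0' (no match yet)
Bit 5: prefix='01' -> emit 'j', reset
Bit 6: prefix='0' (no match yet)

Answer: 2 n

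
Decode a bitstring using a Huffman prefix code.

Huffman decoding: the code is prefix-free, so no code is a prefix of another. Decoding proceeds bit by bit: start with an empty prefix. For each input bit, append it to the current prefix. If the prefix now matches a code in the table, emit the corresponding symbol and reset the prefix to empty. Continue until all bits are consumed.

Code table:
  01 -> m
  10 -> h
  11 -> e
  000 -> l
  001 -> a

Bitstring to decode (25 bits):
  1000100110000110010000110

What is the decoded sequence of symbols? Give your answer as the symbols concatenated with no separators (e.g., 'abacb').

Bit 0: prefix='1' (no match yet)
Bit 1: prefix='10' -> emit 'h', reset
Bit 2: prefix='0' (no match yet)
Bit 3: prefix='00' (no match yet)
Bit 4: prefix='001' -> emit 'a', reset
Bit 5: prefix='0' (no match yet)
Bit 6: prefix='00' (no match yet)
Bit 7: prefix='001' -> emit 'a', reset
Bit 8: prefix='1' (no match yet)
Bit 9: prefix='10' -> emit 'h', reset
Bit 10: prefix='0' (no match yet)
Bit 11: prefix='00' (no match yet)
Bit 12: prefix='000' -> emit 'l', reset
Bit 13: prefix='1' (no match yet)
Bit 14: prefix='11' -> emit 'e', reset
Bit 15: prefix='0' (no match yet)
Bit 16: prefix='00' (no match yet)
Bit 17: prefix='001' -> emit 'a', reset
Bit 18: prefix='0' (no match yet)
Bit 19: prefix='00' (no match yet)
Bit 20: prefix='000' -> emit 'l', reset
Bit 21: prefix='0' (no match yet)
Bit 22: prefix='01' -> emit 'm', reset
Bit 23: prefix='1' (no match yet)
Bit 24: prefix='10' -> emit 'h', reset

Answer: haahlealmh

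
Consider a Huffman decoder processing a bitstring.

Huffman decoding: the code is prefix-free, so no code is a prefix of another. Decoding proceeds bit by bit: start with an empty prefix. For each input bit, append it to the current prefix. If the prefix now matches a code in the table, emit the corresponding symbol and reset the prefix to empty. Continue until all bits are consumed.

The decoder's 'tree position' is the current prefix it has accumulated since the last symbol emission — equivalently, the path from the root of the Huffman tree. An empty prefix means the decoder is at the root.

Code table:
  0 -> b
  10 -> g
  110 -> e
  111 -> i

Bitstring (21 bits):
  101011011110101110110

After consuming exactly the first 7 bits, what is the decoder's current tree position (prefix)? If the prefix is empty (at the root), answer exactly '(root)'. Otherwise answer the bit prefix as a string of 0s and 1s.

Bit 0: prefix='1' (no match yet)
Bit 1: prefix='10' -> emit 'g', reset
Bit 2: prefix='1' (no match yet)
Bit 3: prefix='10' -> emit 'g', reset
Bit 4: prefix='1' (no match yet)
Bit 5: prefix='11' (no match yet)
Bit 6: prefix='110' -> emit 'e', reset

Answer: (root)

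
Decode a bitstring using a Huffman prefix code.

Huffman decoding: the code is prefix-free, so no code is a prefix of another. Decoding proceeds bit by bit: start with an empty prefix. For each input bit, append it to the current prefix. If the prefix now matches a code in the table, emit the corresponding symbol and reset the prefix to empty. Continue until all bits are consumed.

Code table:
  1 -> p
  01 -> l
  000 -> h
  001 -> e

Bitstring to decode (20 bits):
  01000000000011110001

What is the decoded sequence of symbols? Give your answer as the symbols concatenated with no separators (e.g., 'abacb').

Answer: lhhhlppphp

Derivation:
Bit 0: prefix='0' (no match yet)
Bit 1: prefix='01' -> emit 'l', reset
Bit 2: prefix='0' (no match yet)
Bit 3: prefix='00' (no match yet)
Bit 4: prefix='000' -> emit 'h', reset
Bit 5: prefix='0' (no match yet)
Bit 6: prefix='00' (no match yet)
Bit 7: prefix='000' -> emit 'h', reset
Bit 8: prefix='0' (no match yet)
Bit 9: prefix='00' (no match yet)
Bit 10: prefix='000' -> emit 'h', reset
Bit 11: prefix='0' (no match yet)
Bit 12: prefix='01' -> emit 'l', reset
Bit 13: prefix='1' -> emit 'p', reset
Bit 14: prefix='1' -> emit 'p', reset
Bit 15: prefix='1' -> emit 'p', reset
Bit 16: prefix='0' (no match yet)
Bit 17: prefix='00' (no match yet)
Bit 18: prefix='000' -> emit 'h', reset
Bit 19: prefix='1' -> emit 'p', reset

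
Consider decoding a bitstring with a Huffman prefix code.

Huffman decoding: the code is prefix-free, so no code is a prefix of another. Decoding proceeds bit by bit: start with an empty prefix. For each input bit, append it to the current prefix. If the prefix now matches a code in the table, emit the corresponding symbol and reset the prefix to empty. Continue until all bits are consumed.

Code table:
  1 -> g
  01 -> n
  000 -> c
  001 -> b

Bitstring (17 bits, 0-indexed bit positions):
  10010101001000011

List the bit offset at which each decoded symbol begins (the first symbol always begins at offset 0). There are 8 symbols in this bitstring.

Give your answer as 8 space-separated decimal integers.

Bit 0: prefix='1' -> emit 'g', reset
Bit 1: prefix='0' (no match yet)
Bit 2: prefix='00' (no match yet)
Bit 3: prefix='001' -> emit 'b', reset
Bit 4: prefix='0' (no match yet)
Bit 5: prefix='01' -> emit 'n', reset
Bit 6: prefix='0' (no match yet)
Bit 7: prefix='01' -> emit 'n', reset
Bit 8: prefix='0' (no match yet)
Bit 9: prefix='00' (no match yet)
Bit 10: prefix='001' -> emit 'b', reset
Bit 11: prefix='0' (no match yet)
Bit 12: prefix='00' (no match yet)
Bit 13: prefix='000' -> emit 'c', reset
Bit 14: prefix='0' (no match yet)
Bit 15: prefix='01' -> emit 'n', reset
Bit 16: prefix='1' -> emit 'g', reset

Answer: 0 1 4 6 8 11 14 16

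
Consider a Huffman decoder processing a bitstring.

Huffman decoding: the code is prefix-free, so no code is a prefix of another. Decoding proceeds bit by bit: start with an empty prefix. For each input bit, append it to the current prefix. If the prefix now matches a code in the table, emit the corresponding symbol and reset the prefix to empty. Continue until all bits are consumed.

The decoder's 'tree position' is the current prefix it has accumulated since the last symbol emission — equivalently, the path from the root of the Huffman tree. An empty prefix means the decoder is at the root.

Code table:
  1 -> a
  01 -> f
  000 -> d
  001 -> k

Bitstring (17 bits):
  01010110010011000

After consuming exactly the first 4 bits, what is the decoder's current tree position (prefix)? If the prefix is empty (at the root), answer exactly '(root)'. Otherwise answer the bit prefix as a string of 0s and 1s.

Answer: (root)

Derivation:
Bit 0: prefix='0' (no match yet)
Bit 1: prefix='01' -> emit 'f', reset
Bit 2: prefix='0' (no match yet)
Bit 3: prefix='01' -> emit 'f', reset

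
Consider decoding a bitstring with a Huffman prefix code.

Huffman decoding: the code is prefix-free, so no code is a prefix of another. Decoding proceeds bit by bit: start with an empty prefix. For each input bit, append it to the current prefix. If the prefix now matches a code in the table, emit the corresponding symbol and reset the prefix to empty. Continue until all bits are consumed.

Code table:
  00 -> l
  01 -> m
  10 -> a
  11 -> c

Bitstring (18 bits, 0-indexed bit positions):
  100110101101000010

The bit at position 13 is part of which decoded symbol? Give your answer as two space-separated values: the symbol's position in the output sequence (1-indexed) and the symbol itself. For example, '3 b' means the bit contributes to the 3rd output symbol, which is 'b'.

Bit 0: prefix='1' (no match yet)
Bit 1: prefix='10' -> emit 'a', reset
Bit 2: prefix='0' (no match yet)
Bit 3: prefix='01' -> emit 'm', reset
Bit 4: prefix='1' (no match yet)
Bit 5: prefix='10' -> emit 'a', reset
Bit 6: prefix='1' (no match yet)
Bit 7: prefix='10' -> emit 'a', reset
Bit 8: prefix='1' (no match yet)
Bit 9: prefix='11' -> emit 'c', reset
Bit 10: prefix='0' (no match yet)
Bit 11: prefix='01' -> emit 'm', reset
Bit 12: prefix='0' (no match yet)
Bit 13: prefix='00' -> emit 'l', reset
Bit 14: prefix='0' (no match yet)
Bit 15: prefix='00' -> emit 'l', reset
Bit 16: prefix='1' (no match yet)
Bit 17: prefix='10' -> emit 'a', reset

Answer: 7 l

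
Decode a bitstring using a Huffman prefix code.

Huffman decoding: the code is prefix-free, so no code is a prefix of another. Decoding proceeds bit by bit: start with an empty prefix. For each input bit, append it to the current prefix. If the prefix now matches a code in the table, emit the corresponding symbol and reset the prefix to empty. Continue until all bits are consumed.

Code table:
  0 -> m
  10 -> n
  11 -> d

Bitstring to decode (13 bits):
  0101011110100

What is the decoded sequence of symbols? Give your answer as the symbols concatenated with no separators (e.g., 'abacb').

Answer: mnnddmnm

Derivation:
Bit 0: prefix='0' -> emit 'm', reset
Bit 1: prefix='1' (no match yet)
Bit 2: prefix='10' -> emit 'n', reset
Bit 3: prefix='1' (no match yet)
Bit 4: prefix='10' -> emit 'n', reset
Bit 5: prefix='1' (no match yet)
Bit 6: prefix='11' -> emit 'd', reset
Bit 7: prefix='1' (no match yet)
Bit 8: prefix='11' -> emit 'd', reset
Bit 9: prefix='0' -> emit 'm', reset
Bit 10: prefix='1' (no match yet)
Bit 11: prefix='10' -> emit 'n', reset
Bit 12: prefix='0' -> emit 'm', reset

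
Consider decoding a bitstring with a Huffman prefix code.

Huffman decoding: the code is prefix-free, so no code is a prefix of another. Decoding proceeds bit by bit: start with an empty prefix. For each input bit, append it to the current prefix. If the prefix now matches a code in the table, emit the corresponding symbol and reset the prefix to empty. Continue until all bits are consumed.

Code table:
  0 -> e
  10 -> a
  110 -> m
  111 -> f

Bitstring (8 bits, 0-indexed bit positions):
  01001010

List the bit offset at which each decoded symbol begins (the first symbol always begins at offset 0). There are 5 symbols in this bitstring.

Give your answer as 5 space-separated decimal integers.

Answer: 0 1 3 4 6

Derivation:
Bit 0: prefix='0' -> emit 'e', reset
Bit 1: prefix='1' (no match yet)
Bit 2: prefix='10' -> emit 'a', reset
Bit 3: prefix='0' -> emit 'e', reset
Bit 4: prefix='1' (no match yet)
Bit 5: prefix='10' -> emit 'a', reset
Bit 6: prefix='1' (no match yet)
Bit 7: prefix='10' -> emit 'a', reset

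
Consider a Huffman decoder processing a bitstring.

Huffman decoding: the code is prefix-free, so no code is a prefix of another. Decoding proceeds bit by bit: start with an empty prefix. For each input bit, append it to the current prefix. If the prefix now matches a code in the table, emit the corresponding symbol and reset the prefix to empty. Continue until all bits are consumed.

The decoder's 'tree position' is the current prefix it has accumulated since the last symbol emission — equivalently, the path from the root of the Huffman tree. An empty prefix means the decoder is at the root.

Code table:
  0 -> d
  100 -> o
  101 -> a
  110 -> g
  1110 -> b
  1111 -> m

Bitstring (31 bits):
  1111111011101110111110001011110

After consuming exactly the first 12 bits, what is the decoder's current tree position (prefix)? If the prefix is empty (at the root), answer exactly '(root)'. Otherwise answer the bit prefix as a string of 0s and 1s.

Bit 0: prefix='1' (no match yet)
Bit 1: prefix='11' (no match yet)
Bit 2: prefix='111' (no match yet)
Bit 3: prefix='1111' -> emit 'm', reset
Bit 4: prefix='1' (no match yet)
Bit 5: prefix='11' (no match yet)
Bit 6: prefix='111' (no match yet)
Bit 7: prefix='1110' -> emit 'b', reset
Bit 8: prefix='1' (no match yet)
Bit 9: prefix='11' (no match yet)
Bit 10: prefix='111' (no match yet)
Bit 11: prefix='1110' -> emit 'b', reset

Answer: (root)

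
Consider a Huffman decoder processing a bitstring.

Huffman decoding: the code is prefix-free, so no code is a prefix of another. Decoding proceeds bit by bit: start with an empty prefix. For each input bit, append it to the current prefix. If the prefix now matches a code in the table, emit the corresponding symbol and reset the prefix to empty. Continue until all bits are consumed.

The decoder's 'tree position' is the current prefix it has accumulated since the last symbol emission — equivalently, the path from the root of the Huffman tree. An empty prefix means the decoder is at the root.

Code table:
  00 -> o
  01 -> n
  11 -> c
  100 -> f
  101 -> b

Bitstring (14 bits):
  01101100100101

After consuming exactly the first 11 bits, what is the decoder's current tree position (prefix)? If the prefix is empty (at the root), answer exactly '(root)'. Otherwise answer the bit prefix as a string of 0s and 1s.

Answer: (root)

Derivation:
Bit 0: prefix='0' (no match yet)
Bit 1: prefix='01' -> emit 'n', reset
Bit 2: prefix='1' (no match yet)
Bit 3: prefix='10' (no match yet)
Bit 4: prefix='101' -> emit 'b', reset
Bit 5: prefix='1' (no match yet)
Bit 6: prefix='10' (no match yet)
Bit 7: prefix='100' -> emit 'f', reset
Bit 8: prefix='1' (no match yet)
Bit 9: prefix='10' (no match yet)
Bit 10: prefix='100' -> emit 'f', reset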